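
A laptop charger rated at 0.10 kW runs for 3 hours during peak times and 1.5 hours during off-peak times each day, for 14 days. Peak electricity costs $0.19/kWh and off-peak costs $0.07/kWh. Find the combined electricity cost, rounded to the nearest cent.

Peak energy = 0.1 kW × 3 h × 14 = 4.2 kWh
Off-peak energy = 0.1 kW × 1.5 h × 14 = 2.1 kWh
Cost = 4.2 × $0.19 + 2.1 × $0.07 = $0.798 + $0.147 = $0.95

$0.95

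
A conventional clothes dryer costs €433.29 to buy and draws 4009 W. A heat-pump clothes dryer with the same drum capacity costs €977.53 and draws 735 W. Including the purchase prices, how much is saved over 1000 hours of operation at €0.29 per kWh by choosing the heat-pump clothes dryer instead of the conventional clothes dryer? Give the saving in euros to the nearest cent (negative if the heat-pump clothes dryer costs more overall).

€405.22

conventional clothes dryer: €433.29 + (4009/1000) kW × 1000 h × €0.29 = €433.29 + €1162.61 = €1595.9
heat-pump clothes dryer: €977.53 + (735/1000) kW × 1000 h × €0.29 = €977.53 + €213.15 = €1190.68
Saving = €1595.9 − €1190.68 = €405.22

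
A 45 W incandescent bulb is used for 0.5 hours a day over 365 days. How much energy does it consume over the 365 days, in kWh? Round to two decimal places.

8.21 kWh

Runtime = 0.5 h/day × 365 days = 182.5 h
Energy = 0.045 kW × 182.5 h = 8.2125 kWh ≈ 8.21 kWh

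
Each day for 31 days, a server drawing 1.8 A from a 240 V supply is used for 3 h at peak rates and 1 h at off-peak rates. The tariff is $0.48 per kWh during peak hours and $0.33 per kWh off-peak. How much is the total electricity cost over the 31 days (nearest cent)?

$23.70

Power = 1.8 A × 240 V = 432 W = 0.432 kW
Peak energy = 0.432 kW × 3 h × 31 = 40.176 kWh
Off-peak energy = 0.432 kW × 1 h × 31 = 13.392 kWh
Cost = 40.176 × $0.48 + 13.392 × $0.33 = $19.28448 + $4.41936 = $23.70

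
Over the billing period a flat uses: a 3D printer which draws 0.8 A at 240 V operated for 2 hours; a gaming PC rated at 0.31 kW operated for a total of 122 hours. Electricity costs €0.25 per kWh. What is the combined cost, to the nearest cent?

€9.55

3D printer: Power = 0.8 A × 240 V = 192 W = 0.192 kW
3D printer: 0.192 kW × 2 h = 0.384 kWh
gaming PC: 0.31 kW × 122 h = 37.82 kWh
Total energy = 38.204 kWh
Cost = 38.204 × €0.25 = €9.55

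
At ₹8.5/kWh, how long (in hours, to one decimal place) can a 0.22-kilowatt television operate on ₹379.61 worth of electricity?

203.0 h

Energy available = ₹379.61 ÷ ₹8.5/kWh = 44.66 kWh
Hours = 44.66 kWh ÷ 0.22 kW = 203.0 h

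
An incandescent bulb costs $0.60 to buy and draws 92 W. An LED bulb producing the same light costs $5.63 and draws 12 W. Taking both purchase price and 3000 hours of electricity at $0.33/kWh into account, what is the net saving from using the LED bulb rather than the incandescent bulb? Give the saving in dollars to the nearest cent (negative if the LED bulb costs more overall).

$74.17

incandescent bulb: $0.60 + (92/1000) kW × 3000 h × $0.33 = $0.60 + $91.08 = $91.68
LED bulb: $5.63 + (12/1000) kW × 3000 h × $0.33 = $5.63 + $11.88 = $17.51
Saving = $91.68 − $17.51 = $74.17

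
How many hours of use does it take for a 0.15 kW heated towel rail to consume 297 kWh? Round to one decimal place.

Hours = 297 kWh ÷ 0.15 kW = 1980.0 h

1980.0 h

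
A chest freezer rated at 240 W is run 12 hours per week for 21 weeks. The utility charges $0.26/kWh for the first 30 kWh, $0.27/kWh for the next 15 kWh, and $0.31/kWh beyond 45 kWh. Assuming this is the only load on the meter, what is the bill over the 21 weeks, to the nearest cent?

$16.65

Runtime = 12 h/week × 21 weeks = 252 h
Energy = 0.24 kW × 252 h = 60.48 kWh
Tier 1 (0–30 kWh): 30 × $0.26 = $7.8
Tier 2 (30–45 kWh): 15 × $0.27 = $4.05
Above 45 kWh: 15.48 × $0.31 = $4.7988
Bill = $16.65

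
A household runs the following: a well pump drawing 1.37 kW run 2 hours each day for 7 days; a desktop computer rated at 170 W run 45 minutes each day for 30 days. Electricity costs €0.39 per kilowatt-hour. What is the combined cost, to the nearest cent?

€8.97

well pump: Runtime = 2 h/day × 7 days = 14 h
well pump: 1.37 kW × 14 h = 19.18 kWh
desktop computer: Runtime = 45 min × 30 = 1350 min = 22.5 h
desktop computer: 0.17 kW × 22.5 h = 3.825 kWh
Total energy = 23.005 kWh
Cost = 23.005 × €0.39 = €8.97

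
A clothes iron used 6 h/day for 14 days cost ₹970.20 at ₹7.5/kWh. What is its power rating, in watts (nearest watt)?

1540 W

Energy = ₹970.20 ÷ ₹7.5/kWh = 129.36 kWh
Runtime = 6 h/day × 14 days = 84 h
Power = 129.36 kWh ÷ 84 h = 1.54 kW = 1540 W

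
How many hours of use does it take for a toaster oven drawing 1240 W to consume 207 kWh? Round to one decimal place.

166.9 h

Hours = 207 kWh ÷ 1.24 kW = 166.9 h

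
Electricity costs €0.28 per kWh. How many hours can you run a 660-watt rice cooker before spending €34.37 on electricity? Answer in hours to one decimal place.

Energy available = €34.37 ÷ €0.28/kWh = 122.75 kWh
Hours = 122.75 kWh ÷ 0.66 kW = 186.0 h

186.0 h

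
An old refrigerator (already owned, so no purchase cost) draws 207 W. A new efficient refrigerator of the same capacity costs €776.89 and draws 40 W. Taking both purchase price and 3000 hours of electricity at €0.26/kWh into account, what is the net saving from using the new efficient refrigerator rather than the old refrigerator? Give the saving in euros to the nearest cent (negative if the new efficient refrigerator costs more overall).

-€646.63

old refrigerator: €0.00 + (207/1000) kW × 3000 h × €0.26 = €0.00 + €161.46 = €161.46
new efficient refrigerator: €776.89 + (40/1000) kW × 3000 h × €0.26 = €776.89 + €31.2 = €808.09
Saving = €161.46 − €808.09 = −€646.63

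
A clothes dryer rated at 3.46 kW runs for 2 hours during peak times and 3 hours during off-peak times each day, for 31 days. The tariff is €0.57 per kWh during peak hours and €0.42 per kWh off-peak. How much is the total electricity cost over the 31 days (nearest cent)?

€257.42

Peak energy = 3.46 kW × 2 h × 31 = 214.52 kWh
Off-peak energy = 3.46 kW × 3 h × 31 = 321.78 kWh
Cost = 214.52 × €0.57 + 321.78 × €0.42 = €122.2764 + €135.1476 = €257.42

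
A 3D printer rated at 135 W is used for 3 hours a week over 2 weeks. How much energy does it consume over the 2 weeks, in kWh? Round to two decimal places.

0.81 kWh

Runtime = 3 h/week × 2 weeks = 6 h
Energy = 0.135 kW × 6 h = 0.81 kWh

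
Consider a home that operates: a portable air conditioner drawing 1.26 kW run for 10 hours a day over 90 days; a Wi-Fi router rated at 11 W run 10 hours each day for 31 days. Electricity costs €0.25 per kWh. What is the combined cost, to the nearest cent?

€284.35

portable air conditioner: Runtime = 10 h/day × 90 days = 900 h
portable air conditioner: 1.26 kW × 900 h = 1134 kWh
Wi-Fi router: Runtime = 10 h/day × 31 days = 310 h
Wi-Fi router: 0.011 kW × 310 h = 3.41 kWh
Total energy = 1137.41 kWh
Cost = 1137.41 × €0.25 = €284.35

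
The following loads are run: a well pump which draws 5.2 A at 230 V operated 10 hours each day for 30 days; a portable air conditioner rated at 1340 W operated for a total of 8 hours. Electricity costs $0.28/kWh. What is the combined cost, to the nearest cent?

$103.47

well pump: Power = 5.2 A × 230 V = 1196 W = 1.196 kW
well pump: Runtime = 10 h/day × 30 days = 300 h
well pump: 1.196 kW × 300 h = 358.8 kWh
portable air conditioner: 1.34 kW × 8 h = 10.72 kWh
Total energy = 369.52 kWh
Cost = 369.52 × $0.28 = $103.47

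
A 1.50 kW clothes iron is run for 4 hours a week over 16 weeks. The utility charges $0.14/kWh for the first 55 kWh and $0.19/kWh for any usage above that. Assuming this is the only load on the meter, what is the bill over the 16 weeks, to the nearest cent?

Runtime = 4 h/week × 16 weeks = 64 h
Energy = 1.5 kW × 64 h = 96 kWh
Tier 1 (0–55 kWh): 55 × $0.14 = $7.7
Above 55 kWh: 41 × $0.19 = $7.79
Bill = $15.49

$15.49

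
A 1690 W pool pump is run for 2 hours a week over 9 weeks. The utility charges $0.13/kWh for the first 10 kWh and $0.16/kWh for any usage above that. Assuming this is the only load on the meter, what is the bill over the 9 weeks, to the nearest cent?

$4.57

Runtime = 2 h/week × 9 weeks = 18 h
Energy = 1.69 kW × 18 h = 30.42 kWh
Tier 1 (0–10 kWh): 10 × $0.13 = $1.3
Above 10 kWh: 20.42 × $0.16 = $3.2672
Bill = $4.57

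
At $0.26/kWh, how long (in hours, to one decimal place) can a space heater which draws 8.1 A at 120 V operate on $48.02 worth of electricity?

Power = 8.1 A × 120 V = 972 W = 0.972 kW
Energy available = $48.02 ÷ $0.26/kWh = 184.6923 kWh
Hours = 184.6923 kWh ÷ 0.972 kW = 190.0 h

190.0 h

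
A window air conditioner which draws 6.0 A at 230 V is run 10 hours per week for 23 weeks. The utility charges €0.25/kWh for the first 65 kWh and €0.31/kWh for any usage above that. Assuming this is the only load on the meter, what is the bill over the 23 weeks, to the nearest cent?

Power = 6.0 A × 230 V = 1380 W = 1.38 kW
Runtime = 10 h/week × 23 weeks = 230 h
Energy = 1.38 kW × 230 h = 317.4 kWh
Tier 1 (0–65 kWh): 65 × €0.25 = €16.25
Above 65 kWh: 252.4 × €0.31 = €78.244
Bill = €94.49

€94.49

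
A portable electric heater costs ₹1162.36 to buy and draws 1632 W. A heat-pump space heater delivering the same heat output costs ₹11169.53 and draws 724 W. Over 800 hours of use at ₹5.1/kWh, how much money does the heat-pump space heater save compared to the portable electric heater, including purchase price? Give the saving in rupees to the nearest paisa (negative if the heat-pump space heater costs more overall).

-₹6302.53

portable electric heater: ₹1162.36 + (1632/1000) kW × 800 h × ₹5.1 = ₹1162.36 + ₹6658.56 = ₹7820.92
heat-pump space heater: ₹11169.53 + (724/1000) kW × 800 h × ₹5.1 = ₹11169.53 + ₹2953.92 = ₹14123.45
Saving = ₹7820.92 − ₹14123.45 = −₹6302.53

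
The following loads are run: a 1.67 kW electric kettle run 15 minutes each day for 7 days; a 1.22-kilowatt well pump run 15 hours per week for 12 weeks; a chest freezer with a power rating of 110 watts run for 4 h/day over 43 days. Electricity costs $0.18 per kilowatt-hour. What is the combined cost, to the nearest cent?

$43.46

electric kettle: Runtime = 15 min × 7 = 105 min = 1.75 h
electric kettle: 1.67 kW × 1.75 h = 2.9225 kWh
well pump: Runtime = 15 h/week × 12 weeks = 180 h
well pump: 1.22 kW × 180 h = 219.6 kWh
chest freezer: Runtime = 4 h/day × 43 days = 172 h
chest freezer: 0.11 kW × 172 h = 18.92 kWh
Total energy = 241.4425 kWh
Cost = 241.4425 × $0.18 = $43.46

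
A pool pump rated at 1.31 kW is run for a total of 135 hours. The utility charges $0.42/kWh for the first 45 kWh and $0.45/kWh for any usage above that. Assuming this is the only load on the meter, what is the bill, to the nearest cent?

$78.23

Energy = 1.31 kW × 135 h = 176.85 kWh
Tier 1 (0–45 kWh): 45 × $0.42 = $18.9
Above 45 kWh: 131.85 × $0.45 = $59.3325
Bill = $78.23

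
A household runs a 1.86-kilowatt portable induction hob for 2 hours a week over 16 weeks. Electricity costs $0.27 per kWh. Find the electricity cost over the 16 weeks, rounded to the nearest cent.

$16.07

Runtime = 2 h/week × 16 weeks = 32 h
Energy = 1.86 kW × 32 h = 59.52 kWh
Cost = 59.52 kWh × $0.27/kWh = $16.07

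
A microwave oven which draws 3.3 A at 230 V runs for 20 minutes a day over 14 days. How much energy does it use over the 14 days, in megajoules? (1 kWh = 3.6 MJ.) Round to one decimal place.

Power = 3.3 A × 230 V = 759 W = 0.759 kW
Runtime = 20 min × 14 = 280 min = 4.666666… h
Energy = 0.759 kW × 4.666666… h = 3.542 kWh
= 3.542 × 3.6 MJ = 12.8 MJ

12.8 MJ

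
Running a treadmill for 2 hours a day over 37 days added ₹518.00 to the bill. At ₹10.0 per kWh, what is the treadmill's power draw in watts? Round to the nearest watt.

Energy = ₹518.00 ÷ ₹10.0/kWh = 51.8 kWh
Runtime = 2 h/day × 37 days = 74 h
Power = 51.8 kWh ÷ 74 h = 0.7 kW = 700 W

700 W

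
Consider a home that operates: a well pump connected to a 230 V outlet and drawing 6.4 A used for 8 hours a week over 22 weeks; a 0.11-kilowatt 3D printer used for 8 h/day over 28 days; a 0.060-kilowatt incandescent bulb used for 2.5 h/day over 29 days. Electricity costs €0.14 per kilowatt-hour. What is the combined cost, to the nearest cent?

well pump: Power = 6.4 A × 230 V = 1472 W = 1.472 kW
well pump: Runtime = 8 h/week × 22 weeks = 176 h
well pump: 1.472 kW × 176 h = 259.072 kWh
3D printer: Runtime = 8 h/day × 28 days = 224 h
3D printer: 0.11 kW × 224 h = 24.64 kWh
incandescent bulb: Runtime = 2.5 h/day × 29 days = 72.5 h
incandescent bulb: 0.06 kW × 72.5 h = 4.35 kWh
Total energy = 288.062 kWh
Cost = 288.062 × €0.14 = €40.33

€40.33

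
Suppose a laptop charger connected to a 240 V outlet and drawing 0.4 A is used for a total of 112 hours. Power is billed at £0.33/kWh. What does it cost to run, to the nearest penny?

£3.55

Power = 0.4 A × 240 V = 96 W = 0.096 kW
Energy = 0.096 kW × 112 h = 10.752 kWh
Cost = 10.752 kWh × £0.33/kWh = £3.55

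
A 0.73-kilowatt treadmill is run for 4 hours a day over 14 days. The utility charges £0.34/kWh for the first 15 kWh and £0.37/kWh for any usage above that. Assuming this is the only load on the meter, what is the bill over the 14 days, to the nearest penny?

£14.68

Runtime = 4 h/day × 14 days = 56 h
Energy = 0.73 kW × 56 h = 40.88 kWh
Tier 1 (0–15 kWh): 15 × £0.34 = £5.1
Above 15 kWh: 25.88 × £0.37 = £9.5756
Bill = £14.68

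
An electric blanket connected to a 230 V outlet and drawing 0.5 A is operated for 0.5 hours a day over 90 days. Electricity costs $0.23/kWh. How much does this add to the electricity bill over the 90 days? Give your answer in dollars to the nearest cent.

Power = 0.5 A × 230 V = 115 W = 0.115 kW
Runtime = 0.5 h/day × 90 days = 45 h
Energy = 0.115 kW × 45 h = 5.175 kWh
Cost = 5.175 kWh × $0.23/kWh = $1.19

$1.19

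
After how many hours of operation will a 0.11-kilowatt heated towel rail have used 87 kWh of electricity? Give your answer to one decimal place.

790.9 h

Hours = 87 kWh ÷ 0.11 kW = 790.9 h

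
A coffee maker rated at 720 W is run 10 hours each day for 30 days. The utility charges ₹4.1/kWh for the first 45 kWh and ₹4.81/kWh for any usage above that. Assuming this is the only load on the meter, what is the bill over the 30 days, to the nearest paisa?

₹1007.01

Runtime = 10 h/day × 30 days = 300 h
Energy = 0.72 kW × 300 h = 216 kWh
Tier 1 (0–45 kWh): 45 × ₹4.1 = ₹184.5
Above 45 kWh: 171 × ₹4.81 = ₹822.51
Bill = ₹1007.01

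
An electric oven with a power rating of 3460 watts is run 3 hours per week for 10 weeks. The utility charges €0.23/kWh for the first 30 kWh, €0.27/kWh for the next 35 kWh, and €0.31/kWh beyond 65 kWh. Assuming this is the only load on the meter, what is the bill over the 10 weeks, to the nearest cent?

€28.38

Runtime = 3 h/week × 10 weeks = 30 h
Energy = 3.46 kW × 30 h = 103.8 kWh
Tier 1 (0–30 kWh): 30 × €0.23 = €6.9
Tier 2 (30–65 kWh): 35 × €0.27 = €9.45
Above 65 kWh: 38.8 × €0.31 = €12.028
Bill = €28.38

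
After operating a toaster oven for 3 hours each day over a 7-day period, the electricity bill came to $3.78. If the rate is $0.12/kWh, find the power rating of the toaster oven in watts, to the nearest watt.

Energy = $3.78 ÷ $0.12/kWh = 31.5 kWh
Runtime = 3 h/day × 7 days = 21 h
Power = 31.5 kWh ÷ 21 h = 1.5 kW = 1500 W

1500 W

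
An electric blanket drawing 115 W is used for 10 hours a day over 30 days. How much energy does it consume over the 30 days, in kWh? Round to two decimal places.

Runtime = 10 h/day × 30 days = 300 h
Energy = 0.115 kW × 300 h = 34.5 kWh

34.50 kWh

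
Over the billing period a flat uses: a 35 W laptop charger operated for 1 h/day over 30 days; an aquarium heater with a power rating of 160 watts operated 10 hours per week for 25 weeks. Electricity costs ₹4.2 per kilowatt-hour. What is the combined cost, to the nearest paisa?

₹172.41

laptop charger: Runtime = 1 h/day × 30 days = 30 h
laptop charger: 0.035 kW × 30 h = 1.05 kWh
aquarium heater: Runtime = 10 h/week × 25 weeks = 250 h
aquarium heater: 0.16 kW × 250 h = 40 kWh
Total energy = 41.05 kWh
Cost = 41.05 × ₹4.2 = ₹172.41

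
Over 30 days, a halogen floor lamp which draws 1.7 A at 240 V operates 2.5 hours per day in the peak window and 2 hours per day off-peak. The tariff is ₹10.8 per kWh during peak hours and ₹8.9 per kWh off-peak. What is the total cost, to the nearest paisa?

₹548.35

Power = 1.7 A × 240 V = 408 W = 0.408 kW
Peak energy = 0.408 kW × 2.5 h × 30 = 30.6 kWh
Off-peak energy = 0.408 kW × 2 h × 30 = 24.48 kWh
Cost = 30.6 × ₹10.8 + 24.48 × ₹8.9 = ₹330.48 + ₹217.872 = ₹548.35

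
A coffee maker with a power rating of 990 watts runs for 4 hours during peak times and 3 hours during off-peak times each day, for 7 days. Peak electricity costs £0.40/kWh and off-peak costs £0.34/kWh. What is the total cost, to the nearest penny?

Peak energy = 0.99 kW × 4 h × 7 = 27.72 kWh
Off-peak energy = 0.99 kW × 3 h × 7 = 20.79 kWh
Cost = 27.72 × £0.40 + 20.79 × £0.34 = £11.088 + £7.0686 = £18.16

£18.16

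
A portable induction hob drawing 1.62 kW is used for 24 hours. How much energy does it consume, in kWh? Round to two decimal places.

38.88 kWh

Energy = 1.62 kW × 24 h = 38.88 kWh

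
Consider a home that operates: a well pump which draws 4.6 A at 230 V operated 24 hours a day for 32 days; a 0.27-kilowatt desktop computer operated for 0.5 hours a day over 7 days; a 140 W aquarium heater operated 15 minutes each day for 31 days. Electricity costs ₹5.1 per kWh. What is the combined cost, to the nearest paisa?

well pump: Power = 4.6 A × 230 V = 1058 W = 1.058 kW
well pump: Runtime = 24 h × 32 = 768 h
well pump: 1.058 kW × 768 h = 812.544 kWh
desktop computer: Runtime = 0.5 h/day × 7 days = 3.5 h
desktop computer: 0.27 kW × 3.5 h = 0.945 kWh
aquarium heater: Runtime = 15 min × 31 = 465 min = 7.75 h
aquarium heater: 0.14 kW × 7.75 h = 1.085 kWh
Total energy = 814.574 kWh
Cost = 814.574 × ₹5.1 = ₹4154.33

₹4154.33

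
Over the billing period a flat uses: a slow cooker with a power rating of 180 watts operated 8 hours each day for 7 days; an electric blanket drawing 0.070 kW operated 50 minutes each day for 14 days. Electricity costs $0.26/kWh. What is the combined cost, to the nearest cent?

$2.83

slow cooker: Runtime = 8 h/day × 7 days = 56 h
slow cooker: 0.18 kW × 56 h = 10.08 kWh
electric blanket: Runtime = 50 min × 14 = 700 min = 11.666666… h
electric blanket: 0.07 kW × 11.666666… h = 0.816666… kWh
Total energy = 10.896666… kWh
Cost = 10.896666… × $0.26 = $2.83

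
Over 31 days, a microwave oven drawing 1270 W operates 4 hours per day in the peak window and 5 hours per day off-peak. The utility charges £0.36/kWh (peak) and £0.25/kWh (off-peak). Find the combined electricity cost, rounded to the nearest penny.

£105.91

Peak energy = 1.27 kW × 4 h × 31 = 157.48 kWh
Off-peak energy = 1.27 kW × 5 h × 31 = 196.85 kWh
Cost = 157.48 × £0.36 + 196.85 × £0.25 = £56.6928 + £49.2125 = £105.91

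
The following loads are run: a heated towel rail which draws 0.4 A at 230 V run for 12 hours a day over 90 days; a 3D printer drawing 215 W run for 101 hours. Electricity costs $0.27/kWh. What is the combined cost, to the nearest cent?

heated towel rail: Power = 0.4 A × 230 V = 92 W = 0.092 kW
heated towel rail: Runtime = 12 h/day × 90 days = 1080 h
heated towel rail: 0.092 kW × 1080 h = 99.36 kWh
3D printer: 0.215 kW × 101 h = 21.715 kWh
Total energy = 121.075 kWh
Cost = 121.075 × $0.27 = $32.69

$32.69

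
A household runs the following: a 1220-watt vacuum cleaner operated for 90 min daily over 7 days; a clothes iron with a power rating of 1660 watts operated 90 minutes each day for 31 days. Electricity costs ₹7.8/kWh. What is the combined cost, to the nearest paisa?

vacuum cleaner: Runtime = 90 min × 7 = 630 min = 10.5 h
vacuum cleaner: 1.22 kW × 10.5 h = 12.81 kWh
clothes iron: Runtime = 90 min × 31 = 2790 min = 46.5 h
clothes iron: 1.66 kW × 46.5 h = 77.19 kWh
Total energy = 90 kWh
Cost = 90 × ₹7.8 = ₹702.00

₹702.00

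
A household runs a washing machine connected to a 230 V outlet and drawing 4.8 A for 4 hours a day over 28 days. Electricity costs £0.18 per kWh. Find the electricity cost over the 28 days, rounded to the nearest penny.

Power = 4.8 A × 230 V = 1104 W = 1.104 kW
Runtime = 4 h/day × 28 days = 112 h
Energy = 1.104 kW × 112 h = 123.648 kWh
Cost = 123.648 kWh × £0.18/kWh = £22.26

£22.26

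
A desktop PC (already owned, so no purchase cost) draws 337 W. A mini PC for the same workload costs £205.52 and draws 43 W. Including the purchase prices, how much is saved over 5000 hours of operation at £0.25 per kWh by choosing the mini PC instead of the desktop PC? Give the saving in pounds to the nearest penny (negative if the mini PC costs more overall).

desktop PC: £0.00 + (337/1000) kW × 5000 h × £0.25 = £0.00 + £421.25 = £421.25
mini PC: £205.52 + (43/1000) kW × 5000 h × £0.25 = £205.52 + £53.75 = £259.27
Saving = £421.25 − £259.27 = £161.98

£161.98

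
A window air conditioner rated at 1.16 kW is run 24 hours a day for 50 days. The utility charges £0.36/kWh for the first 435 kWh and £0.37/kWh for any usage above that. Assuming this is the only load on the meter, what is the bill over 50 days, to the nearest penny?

Runtime = 24 h × 50 = 1200 h
Energy = 1.16 kW × 1200 h = 1392 kWh
Tier 1 (0–435 kWh): 435 × £0.36 = £156.6
Above 435 kWh: 957 × £0.37 = £354.09
Bill = £510.69

£510.69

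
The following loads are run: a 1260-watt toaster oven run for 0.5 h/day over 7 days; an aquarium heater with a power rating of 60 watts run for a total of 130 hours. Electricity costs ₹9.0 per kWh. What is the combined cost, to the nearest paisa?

₹109.89

toaster oven: Runtime = 0.5 h/day × 7 days = 3.5 h
toaster oven: 1.26 kW × 3.5 h = 4.41 kWh
aquarium heater: 0.06 kW × 130 h = 7.8 kWh
Total energy = 12.21 kWh
Cost = 12.21 × ₹9.0 = ₹109.89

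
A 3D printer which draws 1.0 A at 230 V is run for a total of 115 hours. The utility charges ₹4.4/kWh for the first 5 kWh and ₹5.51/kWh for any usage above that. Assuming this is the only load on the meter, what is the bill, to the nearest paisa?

Power = 1.0 A × 230 V = 230 W = 0.23 kW
Energy = 0.23 kW × 115 h = 26.45 kWh
Tier 1 (0–5 kWh): 5 × ₹4.4 = ₹22
Above 5 kWh: 21.45 × ₹5.51 = ₹118.1895
Bill = ₹140.19

₹140.19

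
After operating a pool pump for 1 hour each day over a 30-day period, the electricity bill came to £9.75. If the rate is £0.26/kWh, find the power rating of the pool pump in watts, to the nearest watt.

Energy = £9.75 ÷ £0.26/kWh = 37.5 kWh
Runtime = 1 h/day × 30 days = 30 h
Power = 37.5 kWh ÷ 30 h = 1.25 kW = 1250 W

1250 W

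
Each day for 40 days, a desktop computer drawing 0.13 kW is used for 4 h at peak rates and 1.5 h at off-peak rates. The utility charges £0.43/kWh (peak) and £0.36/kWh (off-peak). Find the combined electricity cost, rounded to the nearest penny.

Peak energy = 0.13 kW × 4 h × 40 = 20.8 kWh
Off-peak energy = 0.13 kW × 1.5 h × 40 = 7.8 kWh
Cost = 20.8 × £0.43 + 7.8 × £0.36 = £8.944 + £2.808 = £11.75

£11.75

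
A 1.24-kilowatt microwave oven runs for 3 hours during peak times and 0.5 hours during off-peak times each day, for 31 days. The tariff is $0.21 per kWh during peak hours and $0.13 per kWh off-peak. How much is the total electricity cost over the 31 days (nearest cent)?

Peak energy = 1.24 kW × 3 h × 31 = 115.32 kWh
Off-peak energy = 1.24 kW × 0.5 h × 31 = 19.22 kWh
Cost = 115.32 × $0.21 + 19.22 × $0.13 = $24.2172 + $2.4986 = $26.72

$26.72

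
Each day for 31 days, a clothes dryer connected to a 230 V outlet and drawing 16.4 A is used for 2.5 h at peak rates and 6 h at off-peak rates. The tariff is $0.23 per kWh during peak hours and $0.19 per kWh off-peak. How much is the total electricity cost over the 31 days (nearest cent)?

Power = 16.4 A × 230 V = 3772 W = 3.772 kW
Peak energy = 3.772 kW × 2.5 h × 31 = 292.33 kWh
Off-peak energy = 3.772 kW × 6 h × 31 = 701.592 kWh
Cost = 292.33 × $0.23 + 701.592 × $0.19 = $67.2359 + $133.30248 = $200.54

$200.54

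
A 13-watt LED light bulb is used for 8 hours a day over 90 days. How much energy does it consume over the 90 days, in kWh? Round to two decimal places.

Runtime = 8 h/day × 90 days = 720 h
Energy = 0.013 kW × 720 h = 9.36 kWh

9.36 kWh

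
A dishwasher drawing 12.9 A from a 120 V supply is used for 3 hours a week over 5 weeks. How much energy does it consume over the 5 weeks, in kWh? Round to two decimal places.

Power = 12.9 A × 120 V = 1548 W = 1.548 kW
Runtime = 3 h/week × 5 weeks = 15 h
Energy = 1.548 kW × 15 h = 23.22 kWh

23.22 kWh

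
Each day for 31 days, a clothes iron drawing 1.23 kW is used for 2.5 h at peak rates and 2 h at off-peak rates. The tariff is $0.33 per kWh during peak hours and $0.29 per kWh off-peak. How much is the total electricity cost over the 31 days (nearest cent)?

Peak energy = 1.23 kW × 2.5 h × 31 = 95.325 kWh
Off-peak energy = 1.23 kW × 2 h × 31 = 76.26 kWh
Cost = 95.325 × $0.33 + 76.26 × $0.29 = $31.45725 + $22.1154 = $53.57

$53.57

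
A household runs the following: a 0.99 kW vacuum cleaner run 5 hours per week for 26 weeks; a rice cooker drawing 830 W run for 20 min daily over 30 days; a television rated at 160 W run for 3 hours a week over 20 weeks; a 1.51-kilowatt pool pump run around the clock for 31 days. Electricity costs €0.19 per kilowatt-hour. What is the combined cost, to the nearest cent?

vacuum cleaner: Runtime = 5 h/week × 26 weeks = 130 h
vacuum cleaner: 0.99 kW × 130 h = 128.7 kWh
rice cooker: Runtime = 20 min × 30 = 600 min = 10 h
rice cooker: 0.83 kW × 10 h = 8.3 kWh
television: Runtime = 3 h/week × 20 weeks = 60 h
television: 0.16 kW × 60 h = 9.6 kWh
pool pump: Runtime = 24 h × 31 = 744 h
pool pump: 1.51 kW × 744 h = 1123.44 kWh
Total energy = 1270.04 kWh
Cost = 1270.04 × €0.19 = €241.31

€241.31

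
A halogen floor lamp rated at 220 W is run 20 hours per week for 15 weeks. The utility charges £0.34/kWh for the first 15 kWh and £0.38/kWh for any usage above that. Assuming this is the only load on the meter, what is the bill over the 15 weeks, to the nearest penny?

£24.48

Runtime = 20 h/week × 15 weeks = 300 h
Energy = 0.22 kW × 300 h = 66 kWh
Tier 1 (0–15 kWh): 15 × £0.34 = £5.1
Above 15 kWh: 51 × £0.38 = £19.38
Bill = £24.48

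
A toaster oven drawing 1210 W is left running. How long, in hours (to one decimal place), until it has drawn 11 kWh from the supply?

9.1 h

Hours = 11 kWh ÷ 1.21 kW = 9.1 h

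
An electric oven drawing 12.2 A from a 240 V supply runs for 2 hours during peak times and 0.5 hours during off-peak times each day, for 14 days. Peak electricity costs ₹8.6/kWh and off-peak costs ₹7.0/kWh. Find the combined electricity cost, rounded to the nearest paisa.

Power = 12.2 A × 240 V = 2928 W = 2.928 kW
Peak energy = 2.928 kW × 2 h × 14 = 81.984 kWh
Off-peak energy = 2.928 kW × 0.5 h × 14 = 20.496 kWh
Cost = 81.984 × ₹8.6 + 20.496 × ₹7.0 = ₹705.0624 + ₹143.472 = ₹848.53

₹848.53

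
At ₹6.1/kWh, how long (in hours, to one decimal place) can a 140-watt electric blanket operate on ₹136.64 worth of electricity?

160.0 h

Energy available = ₹136.64 ÷ ₹6.1/kWh = 22.4 kWh
Hours = 22.4 kWh ÷ 0.14 kW = 160.0 h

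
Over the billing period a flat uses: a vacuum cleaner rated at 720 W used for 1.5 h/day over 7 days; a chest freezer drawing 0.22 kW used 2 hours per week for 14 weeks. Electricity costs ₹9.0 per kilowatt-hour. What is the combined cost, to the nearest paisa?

vacuum cleaner: Runtime = 1.5 h/day × 7 days = 10.5 h
vacuum cleaner: 0.72 kW × 10.5 h = 7.56 kWh
chest freezer: Runtime = 2 h/week × 14 weeks = 28 h
chest freezer: 0.22 kW × 28 h = 6.16 kWh
Total energy = 13.72 kWh
Cost = 13.72 × ₹9.0 = ₹123.48

₹123.48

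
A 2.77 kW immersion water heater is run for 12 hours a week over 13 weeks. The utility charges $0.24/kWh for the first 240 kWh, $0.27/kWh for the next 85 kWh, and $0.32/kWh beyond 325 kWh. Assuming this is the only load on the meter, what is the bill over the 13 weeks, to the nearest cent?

Runtime = 12 h/week × 13 weeks = 156 h
Energy = 2.77 kW × 156 h = 432.12 kWh
Tier 1 (0–240 kWh): 240 × $0.24 = $57.6
Tier 2 (240–325 kWh): 85 × $0.27 = $22.95
Above 325 kWh: 107.12 × $0.32 = $34.2784
Bill = $114.83

$114.83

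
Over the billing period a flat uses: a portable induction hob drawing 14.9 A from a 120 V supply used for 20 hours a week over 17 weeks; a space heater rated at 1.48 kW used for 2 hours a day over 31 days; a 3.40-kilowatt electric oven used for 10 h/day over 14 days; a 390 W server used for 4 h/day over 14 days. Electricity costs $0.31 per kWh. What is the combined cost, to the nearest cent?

$371.23

portable induction hob: Power = 14.9 A × 120 V = 1788 W = 1.788 kW
portable induction hob: Runtime = 20 h/week × 17 weeks = 340 h
portable induction hob: 1.788 kW × 340 h = 607.92 kWh
space heater: Runtime = 2 h/day × 31 days = 62 h
space heater: 1.48 kW × 62 h = 91.76 kWh
electric oven: Runtime = 10 h/day × 14 days = 140 h
electric oven: 3.4 kW × 140 h = 476 kWh
server: Runtime = 4 h/day × 14 days = 56 h
server: 0.39 kW × 56 h = 21.84 kWh
Total energy = 1197.52 kWh
Cost = 1197.52 × $0.31 = $371.23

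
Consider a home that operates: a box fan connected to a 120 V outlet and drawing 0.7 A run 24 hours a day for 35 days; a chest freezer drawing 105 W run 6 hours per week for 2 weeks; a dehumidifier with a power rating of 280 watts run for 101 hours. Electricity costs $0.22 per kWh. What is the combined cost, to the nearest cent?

$22.02

box fan: Power = 0.7 A × 120 V = 84 W = 0.084 kW
box fan: Runtime = 24 h × 35 = 840 h
box fan: 0.084 kW × 840 h = 70.56 kWh
chest freezer: Runtime = 6 h/week × 2 weeks = 12 h
chest freezer: 0.105 kW × 12 h = 1.26 kWh
dehumidifier: 0.28 kW × 101 h = 28.28 kWh
Total energy = 100.1 kWh
Cost = 100.1 × $0.22 = $22.02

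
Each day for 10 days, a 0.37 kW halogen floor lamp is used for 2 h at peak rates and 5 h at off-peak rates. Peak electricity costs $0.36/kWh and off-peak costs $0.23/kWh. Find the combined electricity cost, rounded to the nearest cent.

Peak energy = 0.37 kW × 2 h × 10 = 7.4 kWh
Off-peak energy = 0.37 kW × 5 h × 10 = 18.5 kWh
Cost = 7.4 × $0.36 + 18.5 × $0.23 = $2.664 + $4.255 = $6.92

$6.92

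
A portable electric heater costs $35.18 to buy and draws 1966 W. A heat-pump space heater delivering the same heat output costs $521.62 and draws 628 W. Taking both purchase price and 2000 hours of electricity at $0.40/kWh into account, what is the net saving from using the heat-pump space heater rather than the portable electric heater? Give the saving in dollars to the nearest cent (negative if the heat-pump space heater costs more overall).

portable electric heater: $35.18 + (1966/1000) kW × 2000 h × $0.40 = $35.18 + $1572.8 = $1607.98
heat-pump space heater: $521.62 + (628/1000) kW × 2000 h × $0.40 = $521.62 + $502.4 = $1024.02
Saving = $1607.98 − $1024.02 = $583.96

$583.96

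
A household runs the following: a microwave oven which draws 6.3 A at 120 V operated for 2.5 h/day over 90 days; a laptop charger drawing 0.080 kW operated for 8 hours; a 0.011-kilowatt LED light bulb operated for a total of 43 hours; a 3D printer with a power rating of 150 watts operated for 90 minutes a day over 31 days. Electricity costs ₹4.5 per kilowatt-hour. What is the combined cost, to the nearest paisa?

microwave oven: Power = 6.3 A × 120 V = 756 W = 0.756 kW
microwave oven: Runtime = 2.5 h/day × 90 days = 225 h
microwave oven: 0.756 kW × 225 h = 170.1 kWh
laptop charger: 0.08 kW × 8 h = 0.64 kWh
LED light bulb: 0.011 kW × 43 h = 0.473 kWh
3D printer: Runtime = 90 min × 31 = 2790 min = 46.5 h
3D printer: 0.15 kW × 46.5 h = 6.975 kWh
Total energy = 178.188 kWh
Cost = 178.188 × ₹4.5 = ₹801.85

₹801.85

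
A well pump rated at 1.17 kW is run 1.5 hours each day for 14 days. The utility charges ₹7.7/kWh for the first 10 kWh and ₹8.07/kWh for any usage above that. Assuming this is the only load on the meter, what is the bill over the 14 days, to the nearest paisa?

₹194.58

Runtime = 1.5 h/day × 14 days = 21 h
Energy = 1.17 kW × 21 h = 24.57 kWh
Tier 1 (0–10 kWh): 10 × ₹7.7 = ₹77
Above 10 kWh: 14.57 × ₹8.07 = ₹117.5799
Bill = ₹194.58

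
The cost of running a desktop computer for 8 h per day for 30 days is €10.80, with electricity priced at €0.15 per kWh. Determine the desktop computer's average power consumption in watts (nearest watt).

Energy = €10.80 ÷ €0.15/kWh = 72 kWh
Runtime = 8 h/day × 30 days = 240 h
Power = 72 kWh ÷ 240 h = 0.3 kW = 300 W

300 W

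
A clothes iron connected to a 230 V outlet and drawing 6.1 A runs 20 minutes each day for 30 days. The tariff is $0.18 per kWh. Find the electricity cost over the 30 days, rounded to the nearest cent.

Power = 6.1 A × 230 V = 1403 W = 1.403 kW
Runtime = 20 min × 30 = 600 min = 10 h
Energy = 1.403 kW × 10 h = 14.03 kWh
Cost = 14.03 kWh × $0.18/kWh = $2.53

$2.53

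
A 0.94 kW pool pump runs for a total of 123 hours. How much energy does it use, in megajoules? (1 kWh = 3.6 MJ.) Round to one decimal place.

Energy = 0.94 kW × 123 h = 115.62 kWh
= 115.62 × 3.6 MJ = 416.2 MJ

416.2 MJ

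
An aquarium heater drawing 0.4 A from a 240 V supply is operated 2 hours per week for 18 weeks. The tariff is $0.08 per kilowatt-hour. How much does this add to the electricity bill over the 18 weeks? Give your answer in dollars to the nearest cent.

Power = 0.4 A × 240 V = 96 W = 0.096 kW
Runtime = 2 h/week × 18 weeks = 36 h
Energy = 0.096 kW × 36 h = 3.456 kWh
Cost = 3.456 kWh × $0.08/kWh = $0.28

$0.28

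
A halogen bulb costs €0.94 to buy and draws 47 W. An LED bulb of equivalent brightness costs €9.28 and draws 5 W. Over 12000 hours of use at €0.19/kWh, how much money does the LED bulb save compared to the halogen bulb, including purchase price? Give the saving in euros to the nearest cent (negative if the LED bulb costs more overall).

halogen bulb: €0.94 + (47/1000) kW × 12000 h × €0.19 = €0.94 + €107.16 = €108.1
LED bulb: €9.28 + (5/1000) kW × 12000 h × €0.19 = €9.28 + €11.4 = €20.68
Saving = €108.1 − €20.68 = €87.42

€87.42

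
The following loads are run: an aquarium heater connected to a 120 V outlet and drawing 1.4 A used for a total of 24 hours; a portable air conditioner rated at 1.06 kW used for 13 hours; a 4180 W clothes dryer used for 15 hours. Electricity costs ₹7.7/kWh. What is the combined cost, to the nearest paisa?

aquarium heater: Power = 1.4 A × 120 V = 168 W = 0.168 kW
aquarium heater: 0.168 kW × 24 h = 4.032 kWh
portable air conditioner: 1.06 kW × 13 h = 13.78 kWh
clothes dryer: 4.18 kW × 15 h = 62.7 kWh
Total energy = 80.512 kWh
Cost = 80.512 × ₹7.7 = ₹619.94

₹619.94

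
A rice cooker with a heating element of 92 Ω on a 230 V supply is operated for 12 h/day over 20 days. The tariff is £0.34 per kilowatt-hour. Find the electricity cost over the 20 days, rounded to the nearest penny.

Power = V²/R = 230²/92 = 575 W = 0.575 kW
Runtime = 12 h/day × 20 days = 240 h
Energy = 0.575 kW × 240 h = 138 kWh
Cost = 138 kWh × £0.34/kWh = £46.92

£46.92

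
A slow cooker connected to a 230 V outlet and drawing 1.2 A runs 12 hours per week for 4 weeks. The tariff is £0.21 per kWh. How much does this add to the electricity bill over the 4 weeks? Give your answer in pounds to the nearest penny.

£2.78

Power = 1.2 A × 230 V = 276 W = 0.276 kW
Runtime = 12 h/week × 4 weeks = 48 h
Energy = 0.276 kW × 48 h = 13.248 kWh
Cost = 13.248 kWh × £0.21/kWh = £2.78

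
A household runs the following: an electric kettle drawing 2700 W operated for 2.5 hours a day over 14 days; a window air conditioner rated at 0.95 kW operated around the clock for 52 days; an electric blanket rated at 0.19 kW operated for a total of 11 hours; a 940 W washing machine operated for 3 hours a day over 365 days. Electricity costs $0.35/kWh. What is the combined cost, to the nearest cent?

electric kettle: Runtime = 2.5 h/day × 14 days = 35 h
electric kettle: 2.7 kW × 35 h = 94.5 kWh
window air conditioner: Runtime = 24 h × 52 = 1248 h
window air conditioner: 0.95 kW × 1248 h = 1185.6 kWh
electric blanket: 0.19 kW × 11 h = 2.09 kWh
washing machine: Runtime = 3 h/day × 365 days = 1095 h
washing machine: 0.94 kW × 1095 h = 1029.3 kWh
Total energy = 2311.49 kWh
Cost = 2311.49 × $0.35 = $809.02

$809.02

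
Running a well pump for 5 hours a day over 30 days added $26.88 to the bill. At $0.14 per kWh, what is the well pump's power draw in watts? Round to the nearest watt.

Energy = $26.88 ÷ $0.14/kWh = 192 kWh
Runtime = 5 h/day × 30 days = 150 h
Power = 192 kWh ÷ 150 h = 1.28 kW = 1280 W

1280 W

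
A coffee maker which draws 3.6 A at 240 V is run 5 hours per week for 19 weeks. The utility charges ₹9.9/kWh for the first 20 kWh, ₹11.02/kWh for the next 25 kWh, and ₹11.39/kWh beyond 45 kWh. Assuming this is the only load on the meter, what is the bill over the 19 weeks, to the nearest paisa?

₹895.84

Power = 3.6 A × 240 V = 864 W = 0.864 kW
Runtime = 5 h/week × 19 weeks = 95 h
Energy = 0.864 kW × 95 h = 82.08 kWh
Tier 1 (0–20 kWh): 20 × ₹9.9 = ₹198
Tier 2 (20–45 kWh): 25 × ₹11.02 = ₹275.5
Above 45 kWh: 37.08 × ₹11.39 = ₹422.3412
Bill = ₹895.84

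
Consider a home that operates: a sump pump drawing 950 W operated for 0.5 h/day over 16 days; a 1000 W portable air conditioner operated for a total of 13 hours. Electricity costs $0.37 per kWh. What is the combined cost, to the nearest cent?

$7.62

sump pump: Runtime = 0.5 h/day × 16 days = 8 h
sump pump: 0.95 kW × 8 h = 7.6 kWh
portable air conditioner: 1 kW × 13 h = 13 kWh
Total energy = 20.6 kWh
Cost = 20.6 × $0.37 = $7.62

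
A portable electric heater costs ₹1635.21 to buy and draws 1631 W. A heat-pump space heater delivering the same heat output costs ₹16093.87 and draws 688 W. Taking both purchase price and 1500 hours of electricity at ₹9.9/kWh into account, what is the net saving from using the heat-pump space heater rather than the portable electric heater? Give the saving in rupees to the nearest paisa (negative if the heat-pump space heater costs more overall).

-₹455.11

portable electric heater: ₹1635.21 + (1631/1000) kW × 1500 h × ₹9.9 = ₹1635.21 + ₹24220.35 = ₹25855.56
heat-pump space heater: ₹16093.87 + (688/1000) kW × 1500 h × ₹9.9 = ₹16093.87 + ₹10216.8 = ₹26310.67
Saving = ₹25855.56 − ₹26310.67 = −₹455.11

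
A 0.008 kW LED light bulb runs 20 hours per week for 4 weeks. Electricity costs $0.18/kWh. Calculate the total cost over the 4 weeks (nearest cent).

$0.12

Runtime = 20 h/week × 4 weeks = 80 h
Energy = 0.008 kW × 80 h = 0.64 kWh
Cost = 0.64 kWh × $0.18/kWh = $0.12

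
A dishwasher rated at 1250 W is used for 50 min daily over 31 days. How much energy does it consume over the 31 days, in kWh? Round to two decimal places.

Runtime = 50 min × 31 = 1550 min = 25.833333… h
Energy = 1.25 kW × 25.833333… h = 32.291666… kWh ≈ 32.29 kWh

32.29 kWh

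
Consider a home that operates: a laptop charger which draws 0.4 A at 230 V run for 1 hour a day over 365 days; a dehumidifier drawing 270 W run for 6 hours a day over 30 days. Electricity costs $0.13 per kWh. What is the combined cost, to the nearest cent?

laptop charger: Power = 0.4 A × 230 V = 92 W = 0.092 kW
laptop charger: Runtime = 1 h/day × 365 days = 365 h
laptop charger: 0.092 kW × 365 h = 33.58 kWh
dehumidifier: Runtime = 6 h/day × 30 days = 180 h
dehumidifier: 0.27 kW × 180 h = 48.6 kWh
Total energy = 82.18 kWh
Cost = 82.18 × $0.13 = $10.68

$10.68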